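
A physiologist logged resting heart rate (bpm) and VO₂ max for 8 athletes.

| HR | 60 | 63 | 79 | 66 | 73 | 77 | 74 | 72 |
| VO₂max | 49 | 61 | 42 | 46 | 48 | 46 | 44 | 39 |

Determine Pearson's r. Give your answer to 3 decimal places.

-0.612

n = 8, Σx = 564, Σy = 375, Σx² = 40084, Σy² = 17879, Σxy = 26247
nΣxy − ΣxΣy = 209976 − 211500 = -1524
nΣx² − (Σx)² = 320672 − 318096 = 2576; nΣy² − (Σy)² = 143032 − 140625 = 2407
r = -1524 / √(2576 × 2407) = -1524 / 2490.0667 ≈ -0.612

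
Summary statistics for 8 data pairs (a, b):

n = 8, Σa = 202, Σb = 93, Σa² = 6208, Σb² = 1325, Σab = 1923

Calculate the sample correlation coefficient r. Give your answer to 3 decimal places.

r = (nΣab − ΣaΣb) / √[(nΣa² − (Σa)²)(nΣb² − (Σb)²)]
Numerator: 8×1923 − 202×93 = -3402
Denominator: √[(49664 − 40804)(10600 − 8649)] = √[8860 × 1951] = 4157.6267
r = -3402 / 4157.6267 ≈ -0.818

-0.818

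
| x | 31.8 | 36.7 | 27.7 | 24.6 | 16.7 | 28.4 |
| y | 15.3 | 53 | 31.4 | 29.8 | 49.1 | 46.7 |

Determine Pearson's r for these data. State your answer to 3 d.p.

n = 6, Σx = 165.9, Σy = 225.3, Σx² = 4816.03, Σy² = 9508.79, Σxy = 6180.75
nΣxy − ΣxΣy = 37084.5 − 37377.27 = -292.77
nΣx² − (Σx)² = 28896.18 − 27522.81 = 1373.37; nΣy² − (Σy)² = 57052.74 − 50760.09 = 6292.65
r = -292.77 / √(1373.37 × 6292.65) = -292.77 / 2939.7511 ≈ -0.100

-0.100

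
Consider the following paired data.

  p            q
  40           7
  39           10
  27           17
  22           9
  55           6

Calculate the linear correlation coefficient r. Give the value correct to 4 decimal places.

-0.6133

n = 5, Σp = 183, Σq = 49, Σp² = 7359, Σq² = 555, Σpq = 1657
nΣpq − ΣpΣq = 8285 − 8967 = -682
nΣp² − (Σp)² = 36795 − 33489 = 3306; nΣq² − (Σq)² = 2775 − 2401 = 374
r = -682 / √(3306 × 374) = -682 / 1111.9550 ≈ -0.6133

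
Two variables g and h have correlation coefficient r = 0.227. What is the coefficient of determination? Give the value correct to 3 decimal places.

r² = (0.227)² = 0.052

0.052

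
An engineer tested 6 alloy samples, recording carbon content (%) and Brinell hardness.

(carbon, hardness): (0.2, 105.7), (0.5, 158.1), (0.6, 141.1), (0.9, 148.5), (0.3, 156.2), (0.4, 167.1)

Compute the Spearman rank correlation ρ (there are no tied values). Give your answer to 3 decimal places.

Rank carbon: 1, 4, 5, 6, 2, 3
Rank hardness: 1, 5, 2, 3, 4, 6
d = rank(carbon) − rank(hardness): 0, -1, 3, 3, -2, -3; Σd² = 32
ρ = 1 − 6Σd² / [n(n²−1)] = 1 − 6×32 / (6×35) = 1 − 192/210 ≈ 0.086

0.086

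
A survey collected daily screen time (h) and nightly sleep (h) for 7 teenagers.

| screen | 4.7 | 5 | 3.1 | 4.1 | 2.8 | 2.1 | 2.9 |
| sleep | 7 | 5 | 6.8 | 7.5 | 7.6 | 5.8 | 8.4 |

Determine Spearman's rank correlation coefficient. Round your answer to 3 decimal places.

-0.321

Rank screen: 6, 7, 4, 5, 2, 1, 3
Rank sleep: 4, 1, 3, 5, 6, 2, 7
d = rank(screen) − rank(sleep): 2, 6, 1, 0, -4, -1, -4; Σd² = 74
ρ = 1 − 6Σd² / [n(n²−1)] = 1 − 6×74 / (7×48) = 1 − 444/336 ≈ -0.321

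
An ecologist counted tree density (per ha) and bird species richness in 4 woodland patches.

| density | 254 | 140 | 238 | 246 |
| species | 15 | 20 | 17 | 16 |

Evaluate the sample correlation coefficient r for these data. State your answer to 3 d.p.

-0.965

n = 4, Σx = 878, Σy = 68, Σx² = 201276, Σy² = 1170, Σxy = 14592
nΣxy − ΣxΣy = 58368 − 59704 = -1336
nΣx² − (Σx)² = 805104 − 770884 = 34220; nΣy² − (Σy)² = 4680 − 4624 = 56
r = -1336 / √(34220 × 56) = -1336 / 1384.3121 ≈ -0.965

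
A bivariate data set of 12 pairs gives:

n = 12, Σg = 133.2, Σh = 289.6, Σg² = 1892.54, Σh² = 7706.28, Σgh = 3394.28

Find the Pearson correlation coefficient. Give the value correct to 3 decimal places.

r = (nΣgh − ΣgΣh) / √[(nΣg² − (Σg)²)(nΣh² − (Σh)²)]
Numerator: 12×3394.28 − 133.2×289.6 = 2156.64
Denominator: √[(22710.48 − 17742.24)(92475.36 − 83868.16)] = √[4968.24 × 8607.2] = 6539.3146
r = 2156.64 / 6539.3146 ≈ 0.330

0.330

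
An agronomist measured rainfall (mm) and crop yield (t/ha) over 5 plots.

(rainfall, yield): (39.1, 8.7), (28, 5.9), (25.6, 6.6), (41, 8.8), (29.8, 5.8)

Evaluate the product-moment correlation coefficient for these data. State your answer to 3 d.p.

0.910

n = 5, Σx = 163.5, Σy = 35.8, Σx² = 5537.21, Σy² = 265.14, Σxy = 1207.97
nΣxy − ΣxΣy = 6039.85 − 5853.3 = 186.55
nΣx² − (Σx)² = 27686.05 − 26732.25 = 953.8; nΣy² − (Σy)² = 1325.7 − 1281.64 = 44.06
r = 186.55 / √(953.8 × 44.06) = 186.55 / 204.9986 ≈ 0.910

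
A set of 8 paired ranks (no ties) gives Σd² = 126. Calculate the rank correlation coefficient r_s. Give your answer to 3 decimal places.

-0.500

ρ = 1 − 6Σd² / [n(n²−1)] = 1 − 6×126 / (8×63)
  = 1 − 756/504 = 1 − 1.5000 ≈ -0.500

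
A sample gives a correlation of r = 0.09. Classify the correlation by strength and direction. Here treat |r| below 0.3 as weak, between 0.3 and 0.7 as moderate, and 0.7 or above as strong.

weak positive

r = 0.09 > 0 so the relationship is positive.
|r| = 0.09, which falls in the weak range.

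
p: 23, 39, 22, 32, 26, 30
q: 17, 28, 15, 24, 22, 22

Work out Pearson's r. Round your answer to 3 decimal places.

n = 6, Σp = 172, Σq = 128, Σp² = 5134, Σq² = 2842, Σpq = 3813
nΣpq − ΣpΣq = 22878 − 22016 = 862
nΣp² − (Σp)² = 30804 − 29584 = 1220; nΣq² − (Σq)² = 17052 − 16384 = 668
r = 862 / √(1220 × 668) = 862 / 902.7514 ≈ 0.955

0.955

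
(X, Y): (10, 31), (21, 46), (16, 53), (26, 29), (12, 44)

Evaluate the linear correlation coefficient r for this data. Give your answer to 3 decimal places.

n = 5, ΣX = 85, ΣY = 203, ΣX² = 1617, ΣY² = 8663, ΣXY = 3406
nΣXY − ΣXΣY = 17030 − 17255 = -225
nΣX² − (ΣX)² = 8085 − 7225 = 860; nΣY² − (ΣY)² = 43315 − 41209 = 2106
r = -225 / √(860 × 2106) = -225 / 1345.7934 ≈ -0.167

-0.167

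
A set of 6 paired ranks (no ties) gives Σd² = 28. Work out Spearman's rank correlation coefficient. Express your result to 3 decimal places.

0.200

ρ = 1 − 6Σd² / [n(n²−1)] = 1 − 6×28 / (6×35)
  = 1 − 168/210 = 1 − 0.8000 ≈ 0.200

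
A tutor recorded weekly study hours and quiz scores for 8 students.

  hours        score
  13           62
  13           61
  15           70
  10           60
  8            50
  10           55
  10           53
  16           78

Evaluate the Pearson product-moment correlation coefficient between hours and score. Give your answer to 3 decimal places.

0.943

n = 8, Σx = 95, Σy = 489, Σx² = 1183, Σy² = 30483, Σxy = 5977
nΣxy − ΣxΣy = 47816 − 46455 = 1361
nΣx² − (Σx)² = 9464 − 9025 = 439; nΣy² − (Σy)² = 243864 − 239121 = 4743
r = 1361 / √(439 × 4743) = 1361 / 1442.9751 ≈ 0.943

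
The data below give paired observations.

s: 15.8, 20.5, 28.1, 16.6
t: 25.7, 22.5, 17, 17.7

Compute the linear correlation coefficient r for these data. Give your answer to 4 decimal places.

-0.5741

n = 4, Σs = 81, Σt = 82.9, Σs² = 1735.06, Σt² = 1769.03, Σst = 1638.83
nΣst − ΣsΣt = 6555.32 − 6714.9 = -159.58
nΣs² − (Σs)² = 6940.24 − 6561 = 379.24; nΣt² − (Σt)² = 7076.12 − 6872.41 = 203.71
r = -159.58 / √(379.24 × 203.71) = -159.58 / 277.9478 ≈ -0.5741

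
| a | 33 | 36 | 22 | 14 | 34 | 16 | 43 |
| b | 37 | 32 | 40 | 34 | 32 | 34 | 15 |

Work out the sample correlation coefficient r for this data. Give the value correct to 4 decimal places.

-0.6236

n = 7, Σa = 198, Σb = 224, Σa² = 6326, Σb² = 7554, Σab = 6006
nΣab − ΣaΣb = 42042 − 44352 = -2310
nΣa² − (Σa)² = 44282 − 39204 = 5078; nΣb² − (Σb)² = 52878 − 50176 = 2702
r = -2310 / √(5078 × 2702) = -2310 / 3704.1539 ≈ -0.6236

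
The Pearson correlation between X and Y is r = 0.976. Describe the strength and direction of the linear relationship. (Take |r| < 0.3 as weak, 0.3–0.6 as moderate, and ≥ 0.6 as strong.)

r = 0.976 > 0 so the relationship is positive.
|r| = 0.976, which falls in the strong range.

strong positive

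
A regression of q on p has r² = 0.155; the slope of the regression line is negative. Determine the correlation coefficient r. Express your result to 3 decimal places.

|r| = √0.155 = 0.394
The association is negative, so r = −0.394.

-0.394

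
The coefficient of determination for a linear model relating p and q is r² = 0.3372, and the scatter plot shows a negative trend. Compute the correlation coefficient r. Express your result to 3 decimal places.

-0.581

|r| = √0.3372 = 0.581
The association is negative, so r = −0.581.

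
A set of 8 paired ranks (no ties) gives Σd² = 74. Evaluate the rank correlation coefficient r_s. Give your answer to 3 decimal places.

0.119

ρ = 1 − 6Σd² / [n(n²−1)] = 1 − 6×74 / (8×63)
  = 1 − 444/504 = 1 − 0.8810 ≈ 0.119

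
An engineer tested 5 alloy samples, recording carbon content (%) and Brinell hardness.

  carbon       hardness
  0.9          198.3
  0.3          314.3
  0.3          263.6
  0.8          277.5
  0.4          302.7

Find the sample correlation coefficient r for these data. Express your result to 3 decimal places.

-0.717

n = 5, Σx = 2.7, Σy = 1356.4, Σx² = 1.79, Σy² = 376225.88, Σxy = 694.92
nΣxy − ΣxΣy = 3474.6 − 3662.28 = -187.68
nΣx² − (Σx)² = 8.95 − 7.29 = 1.66; nΣy² − (Σy)² = 1881129.4 − 1839820.96 = 41308.44
r = -187.68 / √(1.66 × 41308.44) = -187.68 / 261.8626 ≈ -0.717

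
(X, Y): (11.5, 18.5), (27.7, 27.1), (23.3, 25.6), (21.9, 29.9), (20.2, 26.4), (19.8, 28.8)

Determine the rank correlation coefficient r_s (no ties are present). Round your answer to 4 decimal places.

0.2571

Rank X: 1, 6, 5, 4, 3, 2
Rank Y: 1, 4, 2, 6, 3, 5
d = rank(X) − rank(Y): 0, 2, 3, -2, 0, -3; Σd² = 26
ρ = 1 − 6Σd² / [n(n²−1)] = 1 − 6×26 / (6×35) = 1 − 156/210 ≈ 0.2571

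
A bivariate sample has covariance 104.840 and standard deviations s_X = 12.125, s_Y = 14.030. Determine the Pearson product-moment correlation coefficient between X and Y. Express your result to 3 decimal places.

0.616

r = Cov(X,Y) / (s_X · s_Y) = 104.840 / (12.125 × 14.030)
  = 104.840 / 170.1137 ≈ 0.616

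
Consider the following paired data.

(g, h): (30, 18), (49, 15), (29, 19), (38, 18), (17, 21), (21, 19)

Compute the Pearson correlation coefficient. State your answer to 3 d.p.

-0.941

n = 6, Σg = 184, Σh = 110, Σg² = 6316, Σh² = 2036, Σgh = 3266
nΣgh − ΣgΣh = 19596 − 20240 = -644
nΣg² − (Σg)² = 37896 − 33856 = 4040; nΣh² − (Σh)² = 12216 − 12100 = 116
r = -644 / √(4040 × 116) = -644 / 684.5729 ≈ -0.941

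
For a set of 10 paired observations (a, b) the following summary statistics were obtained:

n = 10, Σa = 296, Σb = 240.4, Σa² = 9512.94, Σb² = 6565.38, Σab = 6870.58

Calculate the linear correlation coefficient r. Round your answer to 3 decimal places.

-0.319

r = (nΣab − ΣaΣb) / √[(nΣa² − (Σa)²)(nΣb² − (Σb)²)]
Numerator: 10×6870.58 − 296×240.4 = -2452.6
Denominator: √[(95129.4 − 87616)(65653.8 − 57792.16)] = √[7513.4 × 7861.64] = 7685.5479
r = -2452.6 / 7685.5479 ≈ -0.319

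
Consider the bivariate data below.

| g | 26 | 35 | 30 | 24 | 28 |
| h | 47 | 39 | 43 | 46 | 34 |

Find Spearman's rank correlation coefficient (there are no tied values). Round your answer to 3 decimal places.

-0.600

Rank g: 2, 5, 4, 1, 3
Rank h: 5, 2, 3, 4, 1
d = rank(g) − rank(h): -3, 3, 1, -3, 2; Σd² = 32
ρ = 1 − 6Σd² / [n(n²−1)] = 1 − 6×32 / (5×24) = 1 − 192/120 ≈ -0.600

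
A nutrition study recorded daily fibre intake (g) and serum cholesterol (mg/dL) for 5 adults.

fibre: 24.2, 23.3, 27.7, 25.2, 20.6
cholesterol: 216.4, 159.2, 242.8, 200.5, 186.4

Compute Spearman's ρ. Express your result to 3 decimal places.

Rank fibre: 3, 2, 5, 4, 1
Rank cholesterol: 4, 1, 5, 3, 2
d = rank(fibre) − rank(cholesterol): -1, 1, 0, 1, -1; Σd² = 4
ρ = 1 − 6Σd² / [n(n²−1)] = 1 − 6×4 / (5×24) = 1 − 24/120 ≈ 0.800

0.800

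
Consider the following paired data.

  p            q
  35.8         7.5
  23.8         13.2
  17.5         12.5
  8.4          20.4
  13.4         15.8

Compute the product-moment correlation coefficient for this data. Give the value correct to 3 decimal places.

-0.941

n = 5, Σp = 98.9, Σq = 69.4, Σp² = 2404.45, Σq² = 1052.54, Σpq = 1184.49
nΣpq − ΣpΣq = 5922.45 − 6863.66 = -941.21
nΣp² − (Σp)² = 12022.25 − 9781.21 = 2241.04; nΣq² − (Σq)² = 5262.7 − 4816.36 = 446.34
r = -941.21 / √(2241.04 × 446.34) = -941.21 / 1000.1329 ≈ -0.941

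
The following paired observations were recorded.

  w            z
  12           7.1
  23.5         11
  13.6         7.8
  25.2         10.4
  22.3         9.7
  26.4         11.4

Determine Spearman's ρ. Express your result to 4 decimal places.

0.9429

Rank w: 1, 4, 2, 5, 3, 6
Rank z: 1, 5, 2, 4, 3, 6
d = rank(w) − rank(z): 0, -1, 0, 1, 0, 0; Σd² = 2
ρ = 1 − 6Σd² / [n(n²−1)] = 1 − 6×2 / (6×35) = 1 − 12/210 ≈ 0.9429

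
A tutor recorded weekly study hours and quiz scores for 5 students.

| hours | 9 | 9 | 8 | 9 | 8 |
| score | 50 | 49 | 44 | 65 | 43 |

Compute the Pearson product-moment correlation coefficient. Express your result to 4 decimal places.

n = 5, Σx = 43, Σy = 251, Σx² = 371, Σy² = 12911, Σxy = 2172
nΣxy − ΣxΣy = 10860 − 10793 = 67
nΣx² − (Σx)² = 1855 − 1849 = 6; nΣy² − (Σy)² = 64555 − 63001 = 1554
r = 67 / √(6 × 1554) = 67 / 96.5609 ≈ 0.6939

0.6939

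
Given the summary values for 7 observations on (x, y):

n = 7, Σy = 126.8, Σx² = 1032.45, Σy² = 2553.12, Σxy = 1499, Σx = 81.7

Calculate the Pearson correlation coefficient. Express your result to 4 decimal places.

0.1341

r = (nΣxy − ΣxΣy) / √[(nΣx² − (Σx)²)(nΣy² − (Σy)²)]
Numerator: 7×1499 − 81.7×126.8 = 133.44
Denominator: √[(7227.15 − 6674.89)(17871.84 − 16078.24)] = √[552.26 × 1793.6] = 995.2555
r = 133.44 / 995.2555 ≈ 0.1341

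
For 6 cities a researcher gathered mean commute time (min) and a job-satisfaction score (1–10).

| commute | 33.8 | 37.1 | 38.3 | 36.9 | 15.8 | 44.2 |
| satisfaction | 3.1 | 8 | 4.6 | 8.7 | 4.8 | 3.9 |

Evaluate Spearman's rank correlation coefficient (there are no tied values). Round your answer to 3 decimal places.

Rank commute: 2, 4, 5, 3, 1, 6
Rank satisfaction: 1, 5, 3, 6, 4, 2
d = rank(commute) − rank(satisfaction): 1, -1, 2, -3, -3, 4; Σd² = 40
ρ = 1 − 6Σd² / [n(n²−1)] = 1 − 6×40 / (6×35) = 1 − 240/210 ≈ -0.143

-0.143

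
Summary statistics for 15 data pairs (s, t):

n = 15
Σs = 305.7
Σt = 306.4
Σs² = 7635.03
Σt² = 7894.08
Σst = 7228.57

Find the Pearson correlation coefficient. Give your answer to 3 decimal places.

0.649

r = (nΣst − ΣsΣt) / √[(nΣs² − (Σs)²)(nΣt² − (Σt)²)]
Numerator: 15×7228.57 − 305.7×306.4 = 14762.07
Denominator: √[(114525.45 − 93452.49)(118411.2 − 93880.96)] = √[21072.96 × 24530.24] = 22735.9796
r = 14762.07 / 22735.9796 ≈ 0.649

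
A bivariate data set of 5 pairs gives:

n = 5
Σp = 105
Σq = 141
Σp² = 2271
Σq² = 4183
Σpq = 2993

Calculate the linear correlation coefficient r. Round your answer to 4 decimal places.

r = (nΣpq − ΣpΣq) / √[(nΣp² − (Σp)²)(nΣq² − (Σq)²)]
Numerator: 5×2993 − 105×141 = 160
Denominator: √[(11355 − 11025)(20915 − 19881)] = √[330 × 1034] = 584.1404
r = 160 / 584.1404 ≈ 0.2739

0.2739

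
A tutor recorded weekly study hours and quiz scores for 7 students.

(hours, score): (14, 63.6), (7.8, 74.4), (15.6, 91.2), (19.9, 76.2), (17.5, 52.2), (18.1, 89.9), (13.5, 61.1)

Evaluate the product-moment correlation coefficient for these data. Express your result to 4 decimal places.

n = 7, Σx = 106.4, Σy = 508.6, Σx² = 1712.32, Σy² = 38244.26, Σxy = 7775.36
nΣxy − ΣxΣy = 54427.52 − 54115.04 = 312.48
nΣx² − (Σx)² = 11986.24 − 11320.96 = 665.28; nΣy² − (Σy)² = 267709.82 − 258673.96 = 9035.86
r = 312.48 / √(665.28 × 9035.86) = 312.48 / 2451.8110 ≈ 0.1274

0.1274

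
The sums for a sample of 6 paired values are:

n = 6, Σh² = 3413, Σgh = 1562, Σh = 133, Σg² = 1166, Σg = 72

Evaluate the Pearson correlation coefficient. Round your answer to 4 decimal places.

r = (nΣgh − ΣgΣh) / √[(nΣg² − (Σg)²)(nΣh² − (Σh)²)]
Numerator: 6×1562 − 72×133 = -204
Denominator: √[(6996 − 5184)(20478 − 17689)] = √[1812 × 2789] = 2248.0365
r = -204 / 2248.0365 ≈ -0.0907

-0.0907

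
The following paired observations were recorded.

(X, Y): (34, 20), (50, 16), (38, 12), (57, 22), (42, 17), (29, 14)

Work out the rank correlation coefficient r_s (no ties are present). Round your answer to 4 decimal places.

0.4857

Rank X: 2, 5, 3, 6, 4, 1
Rank Y: 5, 3, 1, 6, 4, 2
d = rank(X) − rank(Y): -3, 2, 2, 0, 0, -1; Σd² = 18
ρ = 1 − 6Σd² / [n(n²−1)] = 1 − 6×18 / (6×35) = 1 − 108/210 ≈ 0.4857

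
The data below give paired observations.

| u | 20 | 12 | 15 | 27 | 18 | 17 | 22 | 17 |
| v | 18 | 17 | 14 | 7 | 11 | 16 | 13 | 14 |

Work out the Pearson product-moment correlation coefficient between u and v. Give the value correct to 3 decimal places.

-0.690

n = 8, Σu = 148, Σv = 110, Σu² = 2884, Σv² = 1600, Σuv = 1957
nΣuv − ΣuΣv = 15656 − 16280 = -624
nΣu² − (Σu)² = 23072 − 21904 = 1168; nΣv² − (Σv)² = 12800 − 12100 = 700
r = -624 / √(1168 × 700) = -624 / 904.2124 ≈ -0.690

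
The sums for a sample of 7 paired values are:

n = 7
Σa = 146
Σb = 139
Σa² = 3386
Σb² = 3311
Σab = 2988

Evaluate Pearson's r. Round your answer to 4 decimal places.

r = (nΣab − ΣaΣb) / √[(nΣa² − (Σa)²)(nΣb² − (Σb)²)]
Numerator: 7×2988 − 146×139 = 622
Denominator: √[(23702 − 21316)(23177 − 19321)] = √[2386 × 3856] = 3033.2188
r = 622 / 3033.2188 ≈ 0.2051

0.2051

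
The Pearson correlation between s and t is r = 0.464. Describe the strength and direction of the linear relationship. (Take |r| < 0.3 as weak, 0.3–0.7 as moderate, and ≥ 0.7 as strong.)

moderate positive

r = 0.464 > 0 so the relationship is positive.
|r| = 0.464, which falls in the moderate range.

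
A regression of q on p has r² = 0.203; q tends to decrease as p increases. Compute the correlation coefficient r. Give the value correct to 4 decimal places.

-0.4506

|r| = √0.203 = 0.4506
The association is negative, so r = −0.4506.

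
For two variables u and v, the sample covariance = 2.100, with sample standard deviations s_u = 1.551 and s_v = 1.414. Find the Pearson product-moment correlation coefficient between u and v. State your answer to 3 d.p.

r = Cov(u,v) / (s_u · s_v) = 2.100 / (1.551 × 1.414)
  = 2.100 / 2.1931 ≈ 0.958

0.958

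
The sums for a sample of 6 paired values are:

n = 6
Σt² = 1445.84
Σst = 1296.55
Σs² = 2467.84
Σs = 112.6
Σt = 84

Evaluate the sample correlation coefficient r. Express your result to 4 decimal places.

r = (nΣst − ΣsΣt) / √[(nΣs² − (Σs)²)(nΣt² − (Σt)²)]
Numerator: 6×1296.55 − 112.6×84 = -1679.1
Denominator: √[(14807.04 − 12678.76)(8675.04 − 7056)] = √[2128.28 × 1619.04] = 1856.2787
r = -1679.1 / 1856.2787 ≈ -0.9046

-0.9046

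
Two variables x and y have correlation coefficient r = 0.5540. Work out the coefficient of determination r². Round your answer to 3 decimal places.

r² = (0.5540)² = 0.307

0.307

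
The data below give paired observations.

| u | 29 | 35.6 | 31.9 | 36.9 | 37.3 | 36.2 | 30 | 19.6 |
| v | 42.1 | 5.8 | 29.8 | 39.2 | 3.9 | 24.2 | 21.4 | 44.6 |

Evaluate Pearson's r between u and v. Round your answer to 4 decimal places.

-0.6165

n = 8, Σu = 256.5, Σv = 211, Σu² = 8473.47, Σv² = 7278.7, Σuv = 6362.15
nΣuv − ΣuΣv = 50897.2 − 54121.5 = -3224.3
nΣu² − (Σu)² = 67787.76 − 65792.25 = 1995.51; nΣv² − (Σv)² = 58229.6 − 44521 = 13708.6
r = -3224.3 / √(1995.51 × 13708.6) = -3224.3 / 5230.2627 ≈ -0.6165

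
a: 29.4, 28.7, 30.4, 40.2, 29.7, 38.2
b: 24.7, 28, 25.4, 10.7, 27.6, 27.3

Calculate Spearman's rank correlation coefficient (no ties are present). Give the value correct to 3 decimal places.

-0.600

Rank a: 2, 1, 4, 6, 3, 5
Rank b: 2, 6, 3, 1, 5, 4
d = rank(a) − rank(b): 0, -5, 1, 5, -2, 1; Σd² = 56
ρ = 1 − 6Σd² / [n(n²−1)] = 1 − 6×56 / (6×35) = 1 − 336/210 ≈ -0.600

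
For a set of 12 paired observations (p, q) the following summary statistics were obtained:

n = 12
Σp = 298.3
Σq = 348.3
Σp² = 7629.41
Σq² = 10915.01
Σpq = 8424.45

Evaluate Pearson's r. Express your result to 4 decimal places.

r = (nΣpq − ΣpΣq) / √[(nΣp² − (Σp)²)(nΣq² − (Σq)²)]
Numerator: 12×8424.45 − 298.3×348.3 = -2804.49
Denominator: √[(91552.92 − 88982.89)(130980.12 − 121312.89)] = √[2570.03 × 9667.23] = 4984.4830
r = -2804.49 / 4984.4830 ≈ -0.5626

-0.5626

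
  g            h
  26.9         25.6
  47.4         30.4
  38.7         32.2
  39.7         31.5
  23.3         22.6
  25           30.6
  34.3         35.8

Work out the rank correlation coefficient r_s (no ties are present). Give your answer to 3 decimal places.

Rank g: 3, 7, 5, 6, 1, 2, 4
Rank h: 2, 3, 6, 5, 1, 4, 7
d = rank(g) − rank(h): 1, 4, -1, 1, 0, -2, -3; Σd² = 32
ρ = 1 − 6Σd² / [n(n²−1)] = 1 − 6×32 / (7×48) = 1 − 192/336 ≈ 0.429

0.429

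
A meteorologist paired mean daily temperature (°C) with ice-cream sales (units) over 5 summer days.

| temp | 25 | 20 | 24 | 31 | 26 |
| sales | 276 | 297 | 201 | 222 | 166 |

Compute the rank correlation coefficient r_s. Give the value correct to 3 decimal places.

-0.500

Rank temp: 3, 1, 2, 5, 4
Rank sales: 4, 5, 2, 3, 1
d = rank(temp) − rank(sales): -1, -4, 0, 2, 3; Σd² = 30
ρ = 1 − 6Σd² / [n(n²−1)] = 1 − 6×30 / (5×24) = 1 − 180/120 ≈ -0.500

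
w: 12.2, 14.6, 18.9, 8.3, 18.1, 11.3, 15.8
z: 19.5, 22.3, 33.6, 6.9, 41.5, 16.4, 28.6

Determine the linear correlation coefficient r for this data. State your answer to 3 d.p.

n = 7, Σw = 99.2, Σz = 168.8, Σw² = 1493.04, Σz² = 4863.28, Σwz = 2644.14
nΣwz − ΣwΣz = 18508.98 − 16744.96 = 1764.02
nΣw² − (Σw)² = 10451.28 − 9840.64 = 610.64; nΣz² − (Σz)² = 34042.96 − 28493.44 = 5549.52
r = 1764.02 / √(610.64 × 5549.52) = 1764.02 / 1840.8582 ≈ 0.958

0.958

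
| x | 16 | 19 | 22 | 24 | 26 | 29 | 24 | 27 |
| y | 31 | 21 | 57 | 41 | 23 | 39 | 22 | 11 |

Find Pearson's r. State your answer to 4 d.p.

n = 8, Σx = 187, Σy = 245, Σx² = 4499, Σy² = 8987, Σxy = 5687
nΣxy − ΣxΣy = 45496 − 45815 = -319
nΣx² − (Σx)² = 35992 − 34969 = 1023; nΣy² − (Σy)² = 71896 − 60025 = 11871
r = -319 / √(1023 × 11871) = -319 / 3484.8290 ≈ -0.0915

-0.0915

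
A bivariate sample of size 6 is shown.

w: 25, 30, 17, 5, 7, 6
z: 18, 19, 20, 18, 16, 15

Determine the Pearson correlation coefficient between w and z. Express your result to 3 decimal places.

0.622

n = 6, Σw = 90, Σz = 106, Σw² = 1924, Σz² = 1890, Σwz = 1652
nΣwz − ΣwΣz = 9912 − 9540 = 372
nΣw² − (Σw)² = 11544 − 8100 = 3444; nΣz² − (Σz)² = 11340 − 11236 = 104
r = 372 / √(3444 × 104) = 372 / 598.4781 ≈ 0.622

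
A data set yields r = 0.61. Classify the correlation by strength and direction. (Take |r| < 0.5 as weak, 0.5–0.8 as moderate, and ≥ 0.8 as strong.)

moderate positive

r = 0.61 > 0 so the relationship is positive.
|r| = 0.61, which falls in the moderate range.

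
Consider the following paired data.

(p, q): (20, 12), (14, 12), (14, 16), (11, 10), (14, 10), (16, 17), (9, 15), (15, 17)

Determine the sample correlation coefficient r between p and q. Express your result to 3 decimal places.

0.064

n = 8, Σp = 113, Σq = 109, Σp² = 1671, Σq² = 1547, Σpq = 1544
nΣpq − ΣpΣq = 12352 − 12317 = 35
nΣp² − (Σp)² = 13368 − 12769 = 599; nΣq² − (Σq)² = 12376 − 11881 = 495
r = 35 / √(599 × 495) = 35 / 544.5227 ≈ 0.064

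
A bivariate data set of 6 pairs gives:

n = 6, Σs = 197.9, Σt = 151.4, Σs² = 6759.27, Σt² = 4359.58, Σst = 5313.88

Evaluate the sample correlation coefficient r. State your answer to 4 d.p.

0.9055

r = (nΣst − ΣsΣt) / √[(nΣs² − (Σs)²)(nΣt² − (Σt)²)]
Numerator: 6×5313.88 − 197.9×151.4 = 1921.22
Denominator: √[(40555.62 − 39164.41)(26157.48 − 22921.96)] = √[1391.21 × 3235.52] = 2121.6239
r = 1921.22 / 2121.6239 ≈ 0.9055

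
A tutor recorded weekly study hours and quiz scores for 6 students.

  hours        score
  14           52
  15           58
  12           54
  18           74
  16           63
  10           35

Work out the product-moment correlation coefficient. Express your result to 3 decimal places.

n = 6, Σx = 85, Σy = 336, Σx² = 1245, Σy² = 19654, Σxy = 4936
nΣxy − ΣxΣy = 29616 − 28560 = 1056
nΣx² − (Σx)² = 7470 − 7225 = 245; nΣy² − (Σy)² = 117924 − 112896 = 5028
r = 1056 / √(245 × 5028) = 1056 / 1109.8919 ≈ 0.951

0.951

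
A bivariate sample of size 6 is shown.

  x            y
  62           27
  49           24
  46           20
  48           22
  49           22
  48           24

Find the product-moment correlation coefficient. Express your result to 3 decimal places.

0.854

n = 6, Σx = 302, Σy = 139, Σx² = 15370, Σy² = 3249, Σxy = 7056
nΣxy − ΣxΣy = 42336 − 41978 = 358
nΣx² − (Σx)² = 92220 − 91204 = 1016; nΣy² − (Σy)² = 19494 − 19321 = 173
r = 358 / √(1016 × 173) = 358 / 419.2469 ≈ 0.854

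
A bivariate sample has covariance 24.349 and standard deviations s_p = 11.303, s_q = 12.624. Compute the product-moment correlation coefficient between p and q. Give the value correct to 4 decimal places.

r = Cov(p,q) / (s_p · s_q) = 24.349 / (11.303 × 12.624)
  = 24.349 / 142.6891 ≈ 0.1706

0.1706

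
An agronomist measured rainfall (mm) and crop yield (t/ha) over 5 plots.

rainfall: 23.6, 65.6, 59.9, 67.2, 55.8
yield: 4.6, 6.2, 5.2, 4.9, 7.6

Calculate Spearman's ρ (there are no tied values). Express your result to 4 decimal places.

Rank rainfall: 1, 4, 3, 5, 2
Rank yield: 1, 4, 3, 2, 5
d = rank(rainfall) − rank(yield): 0, 0, 0, 3, -3; Σd² = 18
ρ = 1 − 6Σd² / [n(n²−1)] = 1 − 6×18 / (5×24) = 1 − 108/120 ≈ 0.1000

0.1000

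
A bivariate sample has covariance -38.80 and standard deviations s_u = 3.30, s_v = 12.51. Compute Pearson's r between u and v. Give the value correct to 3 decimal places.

-0.940

r = Cov(u,v) / (s_u · s_v) = -38.80 / (3.30 × 12.51)
  = -38.80 / 41.2830 ≈ -0.940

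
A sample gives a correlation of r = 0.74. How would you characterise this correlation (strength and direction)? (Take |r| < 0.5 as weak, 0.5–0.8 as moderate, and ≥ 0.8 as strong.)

moderate positive

r = 0.74 > 0 so the relationship is positive.
|r| = 0.74, which falls in the moderate range.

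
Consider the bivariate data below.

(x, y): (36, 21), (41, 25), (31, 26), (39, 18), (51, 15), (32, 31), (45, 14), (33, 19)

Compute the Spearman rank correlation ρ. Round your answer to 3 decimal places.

Rank x: 4, 6, 1, 5, 8, 2, 7, 3
Rank y: 5, 6, 7, 3, 2, 8, 1, 4
d = rank(x) − rank(y): -1, 0, -6, 2, 6, -6, 6, -1; Σd² = 150
ρ = 1 − 6Σd² / [n(n²−1)] = 1 − 6×150 / (8×63) = 1 − 900/504 ≈ -0.786

-0.786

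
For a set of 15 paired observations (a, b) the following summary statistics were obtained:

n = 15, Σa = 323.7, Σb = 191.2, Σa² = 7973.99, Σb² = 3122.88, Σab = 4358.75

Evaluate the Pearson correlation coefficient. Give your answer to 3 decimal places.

0.283

r = (nΣab − ΣaΣb) / √[(nΣa² − (Σa)²)(nΣb² − (Σb)²)]
Numerator: 15×4358.75 − 323.7×191.2 = 3489.81
Denominator: √[(119609.85 − 104781.69)(46843.2 − 36557.44)] = √[14828.16 × 10285.76] = 12349.8540
r = 3489.81 / 12349.8540 ≈ 0.283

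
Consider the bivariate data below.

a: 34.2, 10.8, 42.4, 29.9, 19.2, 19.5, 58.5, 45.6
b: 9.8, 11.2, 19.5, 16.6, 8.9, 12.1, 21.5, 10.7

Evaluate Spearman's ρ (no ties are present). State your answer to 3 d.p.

0.476

Rank a: 5, 1, 6, 4, 2, 3, 8, 7
Rank b: 2, 4, 7, 6, 1, 5, 8, 3
d = rank(a) − rank(b): 3, -3, -1, -2, 1, -2, 0, 4; Σd² = 44
ρ = 1 − 6Σd² / [n(n²−1)] = 1 − 6×44 / (8×63) = 1 − 264/504 ≈ 0.476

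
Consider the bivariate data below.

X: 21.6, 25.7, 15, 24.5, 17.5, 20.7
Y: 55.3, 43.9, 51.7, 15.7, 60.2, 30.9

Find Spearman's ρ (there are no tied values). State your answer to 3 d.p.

-0.486

Rank X: 4, 6, 1, 5, 2, 3
Rank Y: 5, 3, 4, 1, 6, 2
d = rank(X) − rank(Y): -1, 3, -3, 4, -4, 1; Σd² = 52
ρ = 1 − 6Σd² / [n(n²−1)] = 1 − 6×52 / (6×35) = 1 − 312/210 ≈ -0.486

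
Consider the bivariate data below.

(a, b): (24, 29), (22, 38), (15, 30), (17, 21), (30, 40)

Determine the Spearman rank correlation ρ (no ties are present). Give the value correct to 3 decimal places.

0.500

Rank a: 4, 3, 1, 2, 5
Rank b: 2, 4, 3, 1, 5
d = rank(a) − rank(b): 2, -1, -2, 1, 0; Σd² = 10
ρ = 1 − 6Σd² / [n(n²−1)] = 1 − 6×10 / (5×24) = 1 − 60/120 ≈ 0.500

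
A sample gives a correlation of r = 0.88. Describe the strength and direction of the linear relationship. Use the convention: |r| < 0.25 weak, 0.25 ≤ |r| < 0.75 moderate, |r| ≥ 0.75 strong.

strong positive

r = 0.88 > 0 so the relationship is positive.
|r| = 0.88, which falls in the strong range.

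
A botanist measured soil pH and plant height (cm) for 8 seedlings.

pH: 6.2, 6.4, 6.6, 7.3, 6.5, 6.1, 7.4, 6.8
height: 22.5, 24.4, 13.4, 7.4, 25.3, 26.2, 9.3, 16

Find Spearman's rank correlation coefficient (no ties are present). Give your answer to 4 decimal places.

-0.8571

Rank pH: 2, 3, 5, 7, 4, 1, 8, 6
Rank height: 5, 6, 3, 1, 7, 8, 2, 4
d = rank(pH) − rank(height): -3, -3, 2, 6, -3, -7, 6, 2; Σd² = 156
ρ = 1 − 6Σd² / [n(n²−1)] = 1 − 6×156 / (8×63) = 1 − 936/504 ≈ -0.8571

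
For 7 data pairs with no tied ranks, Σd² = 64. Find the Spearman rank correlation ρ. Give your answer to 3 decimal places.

ρ = 1 − 6Σd² / [n(n²−1)] = 1 − 6×64 / (7×48)
  = 1 − 384/336 = 1 − 1.1429 ≈ -0.143

-0.143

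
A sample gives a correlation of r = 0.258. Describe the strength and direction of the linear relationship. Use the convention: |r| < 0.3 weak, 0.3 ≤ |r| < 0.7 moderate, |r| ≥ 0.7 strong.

r = 0.258 > 0 so the relationship is positive.
|r| = 0.258, which falls in the weak range.

weak positive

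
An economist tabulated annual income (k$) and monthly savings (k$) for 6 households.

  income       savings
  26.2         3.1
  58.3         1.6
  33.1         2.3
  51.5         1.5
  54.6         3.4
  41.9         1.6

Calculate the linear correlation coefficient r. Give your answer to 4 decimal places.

-0.3216

n = 6, Σx = 265.6, Σy = 13.5, Σx² = 12569.96, Σy² = 33.83, Σxy = 580.56
nΣxy − ΣxΣy = 3483.36 − 3585.6 = -102.24
nΣx² − (Σx)² = 75419.76 − 70543.36 = 4876.4; nΣy² − (Σy)² = 202.98 − 182.25 = 20.73
r = -102.24 / √(4876.4 × 20.73) = -102.24 / 317.9430 ≈ -0.3216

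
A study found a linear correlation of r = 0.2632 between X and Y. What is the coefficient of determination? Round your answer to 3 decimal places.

r² = (0.2632)² = 0.069

0.069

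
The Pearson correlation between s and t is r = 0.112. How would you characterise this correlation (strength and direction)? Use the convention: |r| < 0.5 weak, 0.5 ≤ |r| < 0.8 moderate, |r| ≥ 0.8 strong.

r = 0.112 > 0 so the relationship is positive.
|r| = 0.112, which falls in the weak range.

weak positive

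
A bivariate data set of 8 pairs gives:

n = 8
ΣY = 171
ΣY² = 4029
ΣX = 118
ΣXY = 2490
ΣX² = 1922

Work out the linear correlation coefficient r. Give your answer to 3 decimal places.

-0.124

r = (nΣXY − ΣXΣY) / √[(nΣX² − (ΣX)²)(nΣY² − (ΣY)²)]
Numerator: 8×2490 − 118×171 = -258
Denominator: √[(15376 − 13924)(32232 − 29241)] = √[1452 × 2991] = 2083.9702
r = -258 / 2083.9702 ≈ -0.124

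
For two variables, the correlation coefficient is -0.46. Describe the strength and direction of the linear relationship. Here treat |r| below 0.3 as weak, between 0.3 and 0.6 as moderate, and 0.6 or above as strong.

moderate negative

r = -0.46 < 0 so the relationship is negative.
|r| = 0.46, which falls in the moderate range.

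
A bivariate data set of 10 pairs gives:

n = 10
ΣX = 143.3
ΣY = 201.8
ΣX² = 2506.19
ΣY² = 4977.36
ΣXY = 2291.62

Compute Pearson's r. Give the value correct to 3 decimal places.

r = (nΣXY − ΣXΣY) / √[(nΣX² − (ΣX)²)(nΣY² − (ΣY)²)]
Numerator: 10×2291.62 − 143.3×201.8 = -6001.74
Denominator: √[(25061.9 − 20534.89)(49773.6 − 40723.24)] = √[4527.01 × 9050.36] = 6400.8648
r = -6001.74 / 6400.8648 ≈ -0.938

-0.938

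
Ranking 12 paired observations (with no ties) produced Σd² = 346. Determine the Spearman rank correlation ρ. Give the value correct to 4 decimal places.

ρ = 1 − 6Σd² / [n(n²−1)] = 1 − 6×346 / (12×143)
  = 1 − 2076/1716 = 1 − 1.20979 ≈ -0.2098

-0.2098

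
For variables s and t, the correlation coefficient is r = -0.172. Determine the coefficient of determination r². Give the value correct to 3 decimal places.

0.030

r² = (-0.172)² = 0.030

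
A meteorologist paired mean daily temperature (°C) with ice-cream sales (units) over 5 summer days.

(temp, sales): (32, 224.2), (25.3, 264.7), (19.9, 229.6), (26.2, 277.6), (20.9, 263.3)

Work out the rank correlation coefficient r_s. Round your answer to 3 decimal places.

Rank temp: 5, 3, 1, 4, 2
Rank sales: 1, 4, 2, 5, 3
d = rank(temp) − rank(sales): 4, -1, -1, -1, -1; Σd² = 20
ρ = 1 − 6Σd² / [n(n²−1)] = 1 − 6×20 / (5×24) = 1 − 120/120 ≈ 0.000

0.000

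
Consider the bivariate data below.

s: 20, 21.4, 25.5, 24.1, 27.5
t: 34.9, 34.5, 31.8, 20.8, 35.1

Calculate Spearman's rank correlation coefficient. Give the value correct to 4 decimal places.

Rank s: 1, 2, 4, 3, 5
Rank t: 4, 3, 2, 1, 5
d = rank(s) − rank(t): -3, -1, 2, 2, 0; Σd² = 18
ρ = 1 − 6Σd² / [n(n²−1)] = 1 − 6×18 / (5×24) = 1 − 108/120 ≈ 0.1000

0.1000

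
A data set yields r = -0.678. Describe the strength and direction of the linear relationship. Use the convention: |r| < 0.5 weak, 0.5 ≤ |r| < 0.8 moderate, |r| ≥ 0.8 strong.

r = -0.678 < 0 so the relationship is negative.
|r| = 0.678, which falls in the moderate range.

moderate negative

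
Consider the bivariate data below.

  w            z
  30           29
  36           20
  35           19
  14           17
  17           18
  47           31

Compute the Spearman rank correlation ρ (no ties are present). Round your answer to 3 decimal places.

Rank w: 3, 5, 4, 1, 2, 6
Rank z: 5, 4, 3, 1, 2, 6
d = rank(w) − rank(z): -2, 1, 1, 0, 0, 0; Σd² = 6
ρ = 1 − 6Σd² / [n(n²−1)] = 1 − 6×6 / (6×35) = 1 − 36/210 ≈ 0.829

0.829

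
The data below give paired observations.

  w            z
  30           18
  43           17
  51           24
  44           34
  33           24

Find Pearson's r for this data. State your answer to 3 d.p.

0.343

n = 5, Σw = 201, Σz = 117, Σw² = 8375, Σz² = 2921, Σwz = 4783
nΣwz − ΣwΣz = 23915 − 23517 = 398
nΣw² − (Σw)² = 41875 − 40401 = 1474; nΣz² − (Σz)² = 14605 − 13689 = 916
r = 398 / √(1474 × 916) = 398 / 1161.9742 ≈ 0.343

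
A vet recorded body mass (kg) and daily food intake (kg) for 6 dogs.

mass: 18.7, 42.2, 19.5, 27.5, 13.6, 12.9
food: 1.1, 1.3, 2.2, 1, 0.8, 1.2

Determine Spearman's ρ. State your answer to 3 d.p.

Rank mass: 3, 6, 4, 5, 2, 1
Rank food: 3, 5, 6, 2, 1, 4
d = rank(mass) − rank(food): 0, 1, -2, 3, 1, -3; Σd² = 24
ρ = 1 − 6Σd² / [n(n²−1)] = 1 − 6×24 / (6×35) = 1 − 144/210 ≈ 0.314

0.314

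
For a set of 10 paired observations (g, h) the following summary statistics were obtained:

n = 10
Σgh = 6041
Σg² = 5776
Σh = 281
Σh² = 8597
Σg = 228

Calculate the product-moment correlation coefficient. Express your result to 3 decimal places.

r = (nΣgh − ΣgΣh) / √[(nΣg² − (Σg)²)(nΣh² − (Σh)²)]
Numerator: 10×6041 − 228×281 = -3658
Denominator: √[(57760 − 51984)(85970 − 78961)] = √[5776 × 7009] = 6362.7026
r = -3658 / 6362.7026 ≈ -0.575

-0.575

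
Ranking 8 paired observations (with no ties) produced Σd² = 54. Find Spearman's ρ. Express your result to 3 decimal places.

ρ = 1 − 6Σd² / [n(n²−1)] = 1 − 6×54 / (8×63)
  = 1 − 324/504 = 1 − 0.6429 ≈ 0.357

0.357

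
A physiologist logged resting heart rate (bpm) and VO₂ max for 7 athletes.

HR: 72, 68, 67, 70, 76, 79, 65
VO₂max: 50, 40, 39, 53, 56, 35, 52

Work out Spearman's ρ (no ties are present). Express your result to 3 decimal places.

-0.036

Rank HR: 5, 3, 2, 4, 6, 7, 1
Rank VO₂max: 4, 3, 2, 6, 7, 1, 5
d = rank(HR) − rank(VO₂max): 1, 0, 0, -2, -1, 6, -4; Σd² = 58
ρ = 1 − 6Σd² / [n(n²−1)] = 1 − 6×58 / (7×48) = 1 − 348/336 ≈ -0.036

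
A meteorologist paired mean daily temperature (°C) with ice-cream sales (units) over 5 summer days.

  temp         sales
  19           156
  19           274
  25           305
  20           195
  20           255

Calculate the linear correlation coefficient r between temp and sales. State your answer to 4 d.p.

n = 5, Σx = 103, Σy = 1185, Σx² = 2147, Σy² = 295487, Σxy = 24795
nΣxy − ΣxΣy = 123975 − 122055 = 1920
nΣx² − (Σx)² = 10735 − 10609 = 126; nΣy² − (Σy)² = 1477435 − 1404225 = 73210
r = 1920 / √(126 × 73210) = 1920 / 3037.1796 ≈ 0.6322

0.6322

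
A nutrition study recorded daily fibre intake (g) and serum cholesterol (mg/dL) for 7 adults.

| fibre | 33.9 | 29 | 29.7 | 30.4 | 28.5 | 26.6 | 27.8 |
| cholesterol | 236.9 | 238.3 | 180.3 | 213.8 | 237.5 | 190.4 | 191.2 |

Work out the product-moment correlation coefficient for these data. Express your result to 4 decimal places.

0.4628

n = 7, Σx = 205.9, Σy = 1488.4, Σx² = 6089.11, Σy² = 320342.88, Σxy = 43944.79
nΣxy − ΣxΣy = 307613.53 − 306461.56 = 1151.97
nΣx² − (Σx)² = 42623.77 − 42394.81 = 228.96; nΣy² − (Σy)² = 2242400.16 − 2215334.56 = 27065.6
r = 1151.97 / √(228.96 × 27065.6) = 1151.97 / 2489.3653 ≈ 0.4628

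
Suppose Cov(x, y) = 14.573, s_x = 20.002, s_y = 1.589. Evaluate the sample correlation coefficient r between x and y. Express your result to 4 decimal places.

r = Cov(x,y) / (s_x · s_y) = 14.573 / (20.002 × 1.589)
  = 14.573 / 31.7832 ≈ 0.4585

0.4585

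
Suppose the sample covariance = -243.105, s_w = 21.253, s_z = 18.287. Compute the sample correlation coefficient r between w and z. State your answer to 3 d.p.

-0.626

r = Cov(w,z) / (s_w · s_z) = -243.105 / (21.253 × 18.287)
  = -243.105 / 388.6536 ≈ -0.626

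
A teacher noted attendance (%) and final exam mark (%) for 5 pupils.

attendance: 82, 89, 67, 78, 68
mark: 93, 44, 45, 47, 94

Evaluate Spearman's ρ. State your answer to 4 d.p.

Rank attendance: 4, 5, 1, 3, 2
Rank mark: 4, 1, 2, 3, 5
d = rank(attendance) − rank(mark): 0, 4, -1, 0, -3; Σd² = 26
ρ = 1 − 6Σd² / [n(n²−1)] = 1 − 6×26 / (5×24) = 1 − 156/120 ≈ -0.3000

-0.3000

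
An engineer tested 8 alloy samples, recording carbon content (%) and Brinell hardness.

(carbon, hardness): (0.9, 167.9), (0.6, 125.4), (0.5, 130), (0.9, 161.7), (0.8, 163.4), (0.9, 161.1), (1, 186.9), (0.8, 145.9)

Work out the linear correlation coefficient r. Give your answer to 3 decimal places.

0.926

n = 8, Σx = 6.4, Σy = 1242.3, Σx² = 5.32, Σy² = 195833.65, Σxy = 1016.21
nΣxy − ΣxΣy = 8129.68 − 7950.72 = 178.96
nΣx² − (Σx)² = 42.56 − 40.96 = 1.6; nΣy² − (Σy)² = 1566669.2 − 1543309.29 = 23359.91
r = 178.96 / √(1.6 × 23359.91) = 178.96 / 193.3284 ≈ 0.926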